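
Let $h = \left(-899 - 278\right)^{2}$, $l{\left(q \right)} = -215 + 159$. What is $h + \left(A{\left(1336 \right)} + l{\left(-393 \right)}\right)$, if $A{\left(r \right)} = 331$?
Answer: $1385604$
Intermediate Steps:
$l{\left(q \right)} = -56$
$h = 1385329$ ($h = \left(-1177\right)^{2} = 1385329$)
$h + \left(A{\left(1336 \right)} + l{\left(-393 \right)}\right) = 1385329 + \left(331 - 56\right) = 1385329 + 275 = 1385604$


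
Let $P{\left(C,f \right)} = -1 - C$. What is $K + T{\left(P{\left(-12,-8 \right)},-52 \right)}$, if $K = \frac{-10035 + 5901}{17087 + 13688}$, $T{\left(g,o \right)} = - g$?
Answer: $- \frac{342659}{30775} \approx -11.134$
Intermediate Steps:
$K = - \frac{4134}{30775} \approx -0.13433$
$K + T{\left(P{\left(-12,-8 \right)},-52 \right)} = - \frac{4134}{30775} - \left(-1 - -12\right) = - \frac{4134}{30775} - \left(-1 + 12\right) = - \frac{4134}{30775} - 11 = - \frac{342659}{30775}$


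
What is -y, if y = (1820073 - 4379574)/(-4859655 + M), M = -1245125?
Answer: -2559501/6104780 ≈ -0.41926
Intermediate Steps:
y = 2559501/6104780 (y = (1820073 - 4379574)/(-4859655 - 1245125) = -2559501/(-6104780) = -2559501*(-1/6104780) = 2559501/6104780 ≈ 0.41926)
-y = -1*2559501/6104780 = -2559501/6104780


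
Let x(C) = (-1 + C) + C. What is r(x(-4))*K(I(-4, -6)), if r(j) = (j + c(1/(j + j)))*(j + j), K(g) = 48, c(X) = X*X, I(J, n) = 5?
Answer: 23320/3 ≈ 7773.3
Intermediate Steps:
c(X) = X²
x(C) = -1 + 2*C
r(j) = 2*j*(j + 1/(4*j²)) (r(j) = (j + (1/(j + j))²)*(j + j) = (j + (1/(2*j))²)*(2*j) = (j + 1/(4*j²))*(2*j) = 2*j*(j + 1/(4*j²)))
r(x(-4))*K(I(-4, -6)) = ((1 + 4*(-1 + 2*(-4))³)/(2*(-1 + 2*(-4))))*48 = ((1 + 4*(-1 - 8)³)/(2*(-1 - 8)))*48 = ((½)*(1 + 4*(-9)³)/(-9))*48 = ((½)*(-⅑)*(1 + 4*(-729)))*48 = ((½)*(-⅑)*(1 - 2916))*48 = ((½)*(-⅑)*(-2915))*48 = (2915/18)*48 = 23320/3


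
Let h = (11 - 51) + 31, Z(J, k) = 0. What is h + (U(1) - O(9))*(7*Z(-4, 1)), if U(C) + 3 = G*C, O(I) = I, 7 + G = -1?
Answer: -9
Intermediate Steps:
G = -8 (G = -7 - 1 = -8)
U(C) = -3 - 8*C
h = -9 (h = -40 + 31 = -9)
h + (U(1) - O(9))*(7*Z(-4, 1)) = -9 + ((-3 - 8*1) - 1*9)*(7*0) = -9 + ((-3 - 8) - 9)*0 = -9 + (-11 - 9)*0 = -9 - 20*0 = -9 + 0 = -9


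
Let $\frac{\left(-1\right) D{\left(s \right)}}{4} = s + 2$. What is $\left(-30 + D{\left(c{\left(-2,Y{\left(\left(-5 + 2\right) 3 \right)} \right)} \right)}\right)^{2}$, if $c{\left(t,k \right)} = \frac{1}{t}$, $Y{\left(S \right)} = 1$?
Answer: $1296$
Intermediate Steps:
$D{\left(s \right)} = -8 - 4 s$ ($D{\left(s \right)} = - 4 \left(s + 2\right) = - 4 \left(2 + s\right) = -8 - 4 s$)
$\left(-30 + D{\left(c{\left(-2,Y{\left(\left(-5 + 2\right) 3 \right)} \right)} \right)}\right)^{2} = \left(-30 - \left(8 + \frac{4}{-2}\right)\right)^{2} = \left(-30 - 6\right)^{2} = \left(-36\right)^{2} = 1296$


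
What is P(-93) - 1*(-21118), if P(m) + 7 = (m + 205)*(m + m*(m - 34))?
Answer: 1333527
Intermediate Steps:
P(m) = -7 + (205 + m)*(m + m*(-34 + m)) (P(m) = -7 + (m + 205)*(m + m*(m - 34)) = -7 + (205 + m)*(m + m*(-34 + m)))
P(-93) - 1*(-21118) = (-7 + (-93)**3 - 6765*(-93) + 172*(-93)**2) - 1*(-21118) = (-7 - 804357 + 629145 + 172*8649) + 21118 = (-7 - 804357 + 629145 + 1487628) + 21118 = 1312409 + 21118 = 1333527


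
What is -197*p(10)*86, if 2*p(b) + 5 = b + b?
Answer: -127065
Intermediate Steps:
p(b) = -5/2 + b (p(b) = -5/2 + (b + b)/2 = -5/2 + (2*b)/2 = -5/2 + b)
-197*p(10)*86 = -197*(-5/2 + 10)*86 = -197*15/2*86 = -2955/2*86 = -127065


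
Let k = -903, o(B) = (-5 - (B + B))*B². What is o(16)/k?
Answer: 9472/903 ≈ 10.489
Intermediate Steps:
o(B) = B²*(-5 - 2*B) (o(B) = (-5 - 2*B)*B² = B²*(-5 - 2*B))
o(16)/k = (16²*(-5 - 2*16))/(-903) = (256*(-5 - 32))*(-1/903) = (256*(-37))*(-1/903) = -9472*(-1/903) = 9472/903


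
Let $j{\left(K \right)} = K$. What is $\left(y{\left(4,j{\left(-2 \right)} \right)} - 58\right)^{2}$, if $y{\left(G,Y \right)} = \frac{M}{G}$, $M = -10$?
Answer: $\frac{14641}{4} \approx 3660.3$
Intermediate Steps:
$y{\left(G,Y \right)} = - \frac{10}{G}$
$\left(y{\left(4,j{\left(-2 \right)} \right)} - 58\right)^{2} = \left(- \frac{10}{4} - 58\right)^{2} = \left(\left(-10\right) \frac{1}{4} - 58\right)^{2} = \left(- \frac{5}{2} - 58\right)^{2} = \left(- \frac{121}{2}\right)^{2} = \frac{14641}{4}$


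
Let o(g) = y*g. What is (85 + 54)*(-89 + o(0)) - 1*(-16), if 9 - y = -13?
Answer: -12355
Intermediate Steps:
y = 22 (y = 9 - 1*(-13) = 9 + 13 = 22)
o(g) = 22*g
(85 + 54)*(-89 + o(0)) - 1*(-16) = (85 + 54)*(-89 + 22*0) - 1*(-16) = 139*(-89 + 0) + 16 = 139*(-89) + 16 = -12371 + 16 = -12355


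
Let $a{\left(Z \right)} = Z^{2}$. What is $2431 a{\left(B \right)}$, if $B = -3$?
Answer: $21879$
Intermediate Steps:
$2431 a{\left(B \right)} = 2431 \left(-3\right)^{2} = 2431 \cdot 9 = 21879$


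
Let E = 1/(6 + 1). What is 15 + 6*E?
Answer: 111/7 ≈ 15.857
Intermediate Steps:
E = ⅐ (E = 1/7 = ⅐ ≈ 0.14286)
15 + 6*E = 15 + 6*(⅐) = 15 + 6/7 = 111/7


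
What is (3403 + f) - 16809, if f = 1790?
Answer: -11616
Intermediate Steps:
(3403 + f) - 16809 = (3403 + 1790) - 16809 = 5193 - 16809 = -11616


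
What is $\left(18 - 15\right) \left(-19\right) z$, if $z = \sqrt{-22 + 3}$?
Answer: $- 57 i \sqrt{19} \approx - 248.46 i$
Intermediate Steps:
$z = i \sqrt{19}$ ($z = \sqrt{-19} = i \sqrt{19} \approx 4.3589 i$)
$\left(18 - 15\right) \left(-19\right) z = \left(18 - 15\right) \left(-19\right) i \sqrt{19} = 3 \left(-19\right) i \sqrt{19} = - 57 i \sqrt{19}$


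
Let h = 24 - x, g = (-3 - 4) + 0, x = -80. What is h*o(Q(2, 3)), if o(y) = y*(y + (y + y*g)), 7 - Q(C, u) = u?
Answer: -8320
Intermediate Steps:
g = -7 (g = -7 + 0 = -7)
Q(C, u) = 7 - u
o(y) = -5*y² (o(y) = y*(y + (y + y*(-7))) = y*(y + (y - 7*y)) = y*(y - 6*y) = y*(-5*y) = -5*y²)
h = 104 (h = 24 - 1*(-80) = 24 + 80 = 104)
h*o(Q(2, 3)) = 104*(-5*(7 - 1*3)²) = 104*(-5*(7 - 3)²) = 104*(-5*4²) = 104*(-5*16) = 104*(-80) = -8320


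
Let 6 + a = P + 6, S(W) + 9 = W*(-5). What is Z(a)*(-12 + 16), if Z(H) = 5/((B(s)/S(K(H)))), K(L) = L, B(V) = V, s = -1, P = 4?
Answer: 580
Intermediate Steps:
S(W) = -9 - 5*W (S(W) = -9 + W*(-5) = -9 - 5*W)
a = 4 (a = -6 + (4 + 6) = -6 + 10 = 4)
Z(H) = 45 + 25*H (Z(H) = 5/((-1/(-9 - 5*H))) = 5*(9 + 5*H) = 45 + 25*H)
Z(a)*(-12 + 16) = (45 + 25*4)*(-12 + 16) = (45 + 100)*4 = 145*4 = 580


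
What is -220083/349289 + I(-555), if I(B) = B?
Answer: -194075478/349289 ≈ -555.63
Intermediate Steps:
-220083/349289 + I(-555) = -220083/349289 - 555 = -194075478/349289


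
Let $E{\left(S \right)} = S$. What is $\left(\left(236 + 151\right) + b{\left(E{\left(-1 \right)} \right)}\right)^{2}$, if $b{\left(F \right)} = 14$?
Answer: $160801$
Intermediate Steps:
$\left(\left(236 + 151\right) + b{\left(E{\left(-1 \right)} \right)}\right)^{2} = \left(\left(236 + 151\right) + 14\right)^{2} = \left(387 + 14\right)^{2} = 401^{2} = 160801$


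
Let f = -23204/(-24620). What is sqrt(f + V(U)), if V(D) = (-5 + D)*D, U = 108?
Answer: 77*sqrt(71084095)/6155 ≈ 105.47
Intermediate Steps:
V(D) = D*(-5 + D)
f = 5801/6155 (f = -23204*(-1/24620) = 5801/6155 ≈ 0.94249)
sqrt(f + V(U)) = sqrt(5801/6155 + 108*(-5 + 108)) = sqrt(5801/6155 + 108*103) = sqrt(5801/6155 + 11124) = sqrt(68474021/6155) = 77*sqrt(71084095)/6155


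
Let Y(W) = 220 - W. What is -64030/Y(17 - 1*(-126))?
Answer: -64030/77 ≈ -831.56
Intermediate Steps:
-64030/Y(17 - 1*(-126)) = -64030/(220 - (17 - 1*(-126))) = -64030/(220 - (17 + 126)) = -64030/(220 - 1*143) = -64030/(220 - 143) = -64030/77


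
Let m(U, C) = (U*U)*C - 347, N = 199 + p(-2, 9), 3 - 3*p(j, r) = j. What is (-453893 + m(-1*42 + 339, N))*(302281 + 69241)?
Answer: 6407404389052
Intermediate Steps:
p(j, r) = 1 - j/3
N = 602/3 (N = 199 + (1 - ⅓*(-2)) = 199 + (1 + ⅔) = 199 + 5/3 = 602/3 ≈ 200.67)
m(U, C) = -347 + C*U² (m(U, C) = U²*C - 347 = C*U² - 347 = -347 + C*U²)
(-453893 + m(-1*42 + 339, N))*(302281 + 69241) = (-453893 + (-347 + 602*(-1*42 + 339)²/3))*(302281 + 69241) = (-453893 + (-347 + 602*(-42 + 339)²/3))*371522 = (-453893 + (-347 + (602/3)*297²))*371522 = (-453893 + (-347 + (602/3)*88209))*371522 = (-453893 + (-347 + 17700606))*371522 = (-453893 + 17700259)*371522 = 17246366*371522 = 6407404389052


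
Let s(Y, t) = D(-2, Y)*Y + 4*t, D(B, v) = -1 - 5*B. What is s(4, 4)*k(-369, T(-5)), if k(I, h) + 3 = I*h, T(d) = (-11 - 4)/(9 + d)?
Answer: 71799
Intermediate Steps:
s(Y, t) = 4*t + 9*Y (s(Y, t) = (-1 - 5*(-2))*Y + 4*t = (-1 + 10)*Y + 4*t = 9*Y + 4*t = 4*t + 9*Y)
T(d) = -15/(9 + d)
k(I, h) = -3 + I*h
s(4, 4)*k(-369, T(-5)) = (4*4 + 9*4)*(-3 - (-5535)/(9 - 5)) = (16 + 36)*(-3 - (-5535)/4) = 52*(-3 - (-5535)/4) = 52*(-3 - 369*(-15/4)) = 52*(-3 + 5535/4) = 52*(5523/4) = 71799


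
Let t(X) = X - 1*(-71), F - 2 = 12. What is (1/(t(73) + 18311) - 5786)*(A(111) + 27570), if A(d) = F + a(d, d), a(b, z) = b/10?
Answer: -29466221353179/184550 ≈ -1.5967e+8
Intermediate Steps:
F = 14 (F = 2 + 12 = 14)
a(b, z) = b/10 (a(b, z) = b*(⅒) = b/10)
A(d) = 14 + d/10
t(X) = 71 + X (t(X) = X + 71 = 71 + X)
(1/(t(73) + 18311) - 5786)*(A(111) + 27570) = (1/((71 + 73) + 18311) - 5786)*((14 + (⅒)*111) + 27570) = (1/(144 + 18311) - 5786)*((14 + 111/10) + 27570) = (1/18455 - 5786)*(251/10 + 27570) = (1/18455 - 5786)*(275951/10) = -106780629/18455*275951/10 = -29466221353179/184550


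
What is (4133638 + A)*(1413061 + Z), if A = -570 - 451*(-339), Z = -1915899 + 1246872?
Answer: 3188897730538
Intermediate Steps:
Z = -669027
A = 152319 (A = -570 + 152889 = 152319)
(4133638 + A)*(1413061 + Z) = (4133638 + 152319)*(1413061 - 669027) = 4285957*744034 = 3188897730538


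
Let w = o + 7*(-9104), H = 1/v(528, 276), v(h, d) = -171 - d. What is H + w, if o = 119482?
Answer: 24922037/447 ≈ 55754.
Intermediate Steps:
H = -1/447 (H = 1/(-171 - 1*276) = 1/(-171 - 276) = 1/(-447) = -1/447 ≈ -0.0022371)
w = 55754 (w = 119482 + 7*(-9104) = 119482 - 63728 = 55754)
H + w = -1/447 + 55754 = 24922037/447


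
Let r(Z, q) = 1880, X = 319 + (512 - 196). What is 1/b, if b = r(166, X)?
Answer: 1/1880 ≈ 0.00053191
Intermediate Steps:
X = 635 (X = 319 + 316 = 635)
b = 1880
1/b = 1/1880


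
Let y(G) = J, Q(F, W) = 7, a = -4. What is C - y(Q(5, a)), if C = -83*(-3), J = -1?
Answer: 250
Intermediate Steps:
y(G) = -1
C = 249
C - y(Q(5, a)) = 249 - 1*(-1) = 249 + 1 = 250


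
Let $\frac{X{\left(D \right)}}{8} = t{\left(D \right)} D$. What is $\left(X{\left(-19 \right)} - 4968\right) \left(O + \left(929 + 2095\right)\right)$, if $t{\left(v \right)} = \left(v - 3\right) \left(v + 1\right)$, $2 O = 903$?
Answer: $-226463580$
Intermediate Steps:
$O = \frac{903}{2}$ ($O = \frac{1}{2} \cdot 903 = \frac{903}{2} \approx 451.5$)
$t{\left(v \right)} = \left(1 + v\right) \left(-3 + v\right)$ ($t{\left(v \right)} = \left(-3 + v\right) \left(1 + v\right) = \left(1 + v\right) \left(-3 + v\right)$)
$X{\left(D \right)} = 8 D \left(-3 + D^{2} - 2 D\right)$ ($X{\left(D \right)} = 8 \left(-3 + D^{2} - 2 D\right) D = 8 D \left(-3 + D^{2} - 2 D\right)$)
$\left(X{\left(-19 \right)} - 4968\right) \left(O + \left(929 + 2095\right)\right) = \left(8 \left(-19\right) \left(-3 + \left(-19\right)^{2} - -38\right) - 4968\right) \left(\frac{903}{2} + \left(929 + 2095\right)\right) = \left(8 \left(-19\right) \left(-3 + 361 + 38\right) - 4968\right) \left(\frac{903}{2} + 3024\right) = \left(8 \left(-19\right) 396 - 4968\right) \frac{6951}{2} = \left(-60192 - 4968\right) \frac{6951}{2} = \left(-65160\right) \frac{6951}{2} = -226463580$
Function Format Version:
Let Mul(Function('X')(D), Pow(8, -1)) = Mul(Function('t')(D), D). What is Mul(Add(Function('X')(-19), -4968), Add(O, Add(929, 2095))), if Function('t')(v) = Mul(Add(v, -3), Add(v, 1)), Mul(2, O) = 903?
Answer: -226463580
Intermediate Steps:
O = Rational(903, 2) (O = Mul(Rational(1, 2), 903) = Rational(903, 2) ≈ 451.50)
Function('t')(v) = Mul(Add(1, v), Add(-3, v)) (Function('t')(v) = Mul(Add(-3, v), Add(1, v)) = Mul(Add(1, v), Add(-3, v)))
Function('X')(D) = Mul(8, D, Add(-3, Pow(D, 2), Mul(-2, D))) (Function('X')(D) = Mul(8, Mul(Add(-3, Pow(D, 2), Mul(-2, D)), D)) = Mul(8, Mul(D, Add(-3, Pow(D, 2), Mul(-2, D)))) = Mul(8, D, Add(-3, Pow(D, 2), Mul(-2, D))))
Mul(Add(Function('X')(-19), -4968), Add(O, Add(929, 2095))) = Mul(Add(Mul(8, -19, Add(-3, Pow(-19, 2), Mul(-2, -19))), -4968), Add(Rational(903, 2), Add(929, 2095))) = Mul(Add(Mul(8, -19, Add(-3, 361, 38)), -4968), Add(Rational(903, 2), 3024)) = Mul(Add(Mul(8, -19, 396), -4968), Rational(6951, 2)) = Mul(Add(-60192, -4968), Rational(6951, 2)) = Mul(-65160, Rational(6951, 2)) = -226463580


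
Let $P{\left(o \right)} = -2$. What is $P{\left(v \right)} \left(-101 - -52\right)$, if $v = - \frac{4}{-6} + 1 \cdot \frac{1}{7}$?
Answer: $98$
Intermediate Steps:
$v = \frac{17}{21}$ ($v = \left(-4\right) \left(- \frac{1}{6}\right) + 1 \cdot \frac{1}{7} = \frac{2}{3} + \frac{1}{7} = \frac{17}{21} \approx 0.80952$)
$P{\left(v \right)} \left(-101 - -52\right) = - 2 \left(-101 - -52\right) = - 2 \left(-101 + 52\right) = \left(-2\right) \left(-49\right) = 98$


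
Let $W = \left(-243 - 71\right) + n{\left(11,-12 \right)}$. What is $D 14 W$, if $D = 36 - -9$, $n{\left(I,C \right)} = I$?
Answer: $-190890$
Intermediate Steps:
$D = 45$ ($D = 36 + 9 = 45$)
$W = -303$ ($W = \left(-243 - 71\right) + 11 = -314 + 11 = -303$)
$D 14 W = 45 \cdot 14 \left(-303\right) = 45 \left(-4242\right) = -190890$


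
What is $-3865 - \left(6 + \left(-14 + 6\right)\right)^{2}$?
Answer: $-3869$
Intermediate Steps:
$-3865 - \left(6 + \left(-14 + 6\right)\right)^{2} = -3865 - \left(6 - 8\right)^{2} = -3865 - \left(-2\right)^{2} = -3865 - 4 = -3869$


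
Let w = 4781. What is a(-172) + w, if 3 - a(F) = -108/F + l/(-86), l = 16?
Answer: 205693/43 ≈ 4783.6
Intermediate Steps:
a(F) = 137/43 + 108/F (a(F) = 3 - (-108/F + 16/(-86)) = 3 - (-108/F + 16*(-1/86)) = 3 - (-108/F - 8/43) = 3 - (-8/43 - 108/F) = 3 + (8/43 + 108/F) = 137/43 + 108/F)
a(-172) + w = (137/43 + 108/(-172)) + 4781 = (137/43 + 108*(-1/172)) + 4781 = (137/43 - 27/43) + 4781 = 110/43 + 4781 = 205693/43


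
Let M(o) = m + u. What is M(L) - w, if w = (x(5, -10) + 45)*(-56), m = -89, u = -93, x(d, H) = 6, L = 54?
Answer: 2674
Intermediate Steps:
M(o) = -182 (M(o) = -89 - 93 = -182)
w = -2856 (w = (6 + 45)*(-56) = 51*(-56) = -2856)
M(L) - w = -182 - 1*(-2856) = -182 + 2856 = 2674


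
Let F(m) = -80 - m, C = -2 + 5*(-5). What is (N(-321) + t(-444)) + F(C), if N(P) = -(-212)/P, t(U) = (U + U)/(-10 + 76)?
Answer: -236983/3531 ≈ -67.115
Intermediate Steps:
C = -27 (C = -2 - 25 = -27)
t(U) = U/33 (t(U) = (2*U)/66 = (2*U)*(1/66) = U/33)
N(P) = 212/P
(N(-321) + t(-444)) + F(C) = (212/(-321) + (1/33)*(-444)) + (-80 - 1*(-27)) = (212*(-1/321) - 148/11) + (-80 + 27) = (-212/321 - 148/11) - 53 = -49840/3531 - 53 = -236983/3531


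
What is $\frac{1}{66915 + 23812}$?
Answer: $\frac{1}{90727} \approx 1.1022 \cdot 10^{-5}$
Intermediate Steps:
$\frac{1}{66915 + 23812} = \frac{1}{90727}$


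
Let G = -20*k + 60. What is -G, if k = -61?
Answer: -1280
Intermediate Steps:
G = 1280 (G = -20*(-61) + 60 = 1220 + 60 = 1280)
-G = -1*1280 = -1280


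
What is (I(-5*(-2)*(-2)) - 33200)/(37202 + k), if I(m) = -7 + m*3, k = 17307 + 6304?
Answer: -11089/20271 ≈ -0.54704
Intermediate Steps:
k = 23611
I(m) = -7 + 3*m
(I(-5*(-2)*(-2)) - 33200)/(37202 + k) = ((-7 + 3*(-5*(-2)*(-2))) - 33200)/(37202 + 23611) = ((-7 + 3*(10*(-2))) - 33200)/60813 = ((-7 + 3*(-20)) - 33200)*(1/60813) = ((-7 - 60) - 33200)*(1/60813) = (-67 - 33200)*(1/60813) = -33267*1/60813 = -11089/20271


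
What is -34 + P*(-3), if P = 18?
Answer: -88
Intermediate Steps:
-34 + P*(-3) = -34 + 18*(-3) = -34 - 54 = -88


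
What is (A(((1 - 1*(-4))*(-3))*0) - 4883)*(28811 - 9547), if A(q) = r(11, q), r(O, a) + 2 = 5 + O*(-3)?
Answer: -94644032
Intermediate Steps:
r(O, a) = 3 - 3*O (r(O, a) = -2 + (5 + O*(-3)) = -2 + (5 - 3*O) = 3 - 3*O)
A(q) = -30 (A(q) = 3 - 3*11 = 3 - 33 = -30)
(A(((1 - 1*(-4))*(-3))*0) - 4883)*(28811 - 9547) = (-30 - 4883)*(28811 - 9547) = -4913*19264 = -94644032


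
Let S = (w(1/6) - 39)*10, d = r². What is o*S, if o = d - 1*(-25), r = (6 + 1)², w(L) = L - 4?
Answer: -3117410/3 ≈ -1.0391e+6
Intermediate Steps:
w(L) = -4 + L
r = 49 (r = 7² = 49)
d = 2401 (d = 49² = 2401)
S = -1285/3 (S = ((-4 + 1/6) - 39)*10 = ((-4 + ⅙) - 39)*10 = (-23/6 - 39)*10 = -257/6*10 = -1285/3 ≈ -428.33)
o = 2426 (o = 2401 - 1*(-25) = 2401 + 25 = 2426)
o*S = 2426*(-1285/3) = -3117410/3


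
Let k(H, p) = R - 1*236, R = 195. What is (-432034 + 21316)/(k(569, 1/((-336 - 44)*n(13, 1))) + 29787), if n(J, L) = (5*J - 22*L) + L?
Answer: -205359/14873 ≈ -13.807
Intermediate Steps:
n(J, L) = -21*L + 5*J (n(J, L) = (-22*L + 5*J) + L = -21*L + 5*J)
k(H, p) = -41 (k(H, p) = 195 - 1*236 = 195 - 236 = -41)
(-432034 + 21316)/(k(569, 1/((-336 - 44)*n(13, 1))) + 29787) = (-432034 + 21316)/(-41 + 29787) = -410718/29746 = -410718*1/29746 = -205359/14873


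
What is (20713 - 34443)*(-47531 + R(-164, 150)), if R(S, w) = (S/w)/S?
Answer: 9789008077/15 ≈ 6.5260e+8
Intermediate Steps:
R(S, w) = 1/w
(20713 - 34443)*(-47531 + R(-164, 150)) = (20713 - 34443)*(-47531 + 1/150) = -13730*(-47531 + 1/150) = -13730*(-7129649/150) = 9789008077/15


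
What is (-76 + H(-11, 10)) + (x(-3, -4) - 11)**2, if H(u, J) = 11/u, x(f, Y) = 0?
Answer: 44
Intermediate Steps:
(-76 + H(-11, 10)) + (x(-3, -4) - 11)**2 = (-76 + 11/(-11)) + (0 - 11)**2 = (-76 + 11*(-1/11)) + (-11)**2 = (-76 - 1) + 121 = -77 + 121 = 44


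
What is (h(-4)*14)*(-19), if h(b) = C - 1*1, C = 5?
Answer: -1064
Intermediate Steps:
h(b) = 4 (h(b) = 5 - 1*1 = 5 - 1 = 4)
(h(-4)*14)*(-19) = (4*14)*(-19) = 56*(-19) = -1064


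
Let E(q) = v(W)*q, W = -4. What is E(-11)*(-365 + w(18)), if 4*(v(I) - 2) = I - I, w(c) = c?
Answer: 7634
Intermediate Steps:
v(I) = 2 (v(I) = 2 + (I - I)/4 = 2 + (¼)*0 = 2 + 0 = 2)
E(q) = 2*q
E(-11)*(-365 + w(18)) = (2*(-11))*(-365 + 18) = -22*(-347) = 7634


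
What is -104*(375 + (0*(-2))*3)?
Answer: -39000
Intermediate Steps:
-104*(375 + (0*(-2))*3) = -104*(375 + 0*3) = -104*(375 + 0) = -104*375 = -39000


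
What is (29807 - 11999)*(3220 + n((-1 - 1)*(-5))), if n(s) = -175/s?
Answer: 57030120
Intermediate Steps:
(29807 - 11999)*(3220 + n((-1 - 1)*(-5))) = (29807 - 11999)*(3220 - 175*(-1/(5*(-1 - 1)))) = 17808*(3220 - 175/((-2*(-5)))) = 17808*(3220 - 175/10) = 17808*(3220 - 175*⅒) = 17808*(3220 - 35/2) = 17808*(6405/2) = 57030120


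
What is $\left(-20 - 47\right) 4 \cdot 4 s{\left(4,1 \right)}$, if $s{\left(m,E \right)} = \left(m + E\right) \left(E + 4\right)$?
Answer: $-26800$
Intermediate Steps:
$s{\left(m,E \right)} = \left(4 + E\right) \left(E + m\right)$ ($s{\left(m,E \right)} = \left(E + m\right) \left(4 + E\right) = \left(4 + E\right) \left(E + m\right)$)
$\left(-20 - 47\right) 4 \cdot 4 s{\left(4,1 \right)} = \left(-20 - 47\right) 4 \cdot 4 \left(1^{2} + 4 \cdot 1 + 4 \cdot 4 + 1 \cdot 4\right) = - 67 \cdot 16 \left(1 + 4 + 16 + 4\right) = - 67 \cdot 16 \cdot 25 = \left(-67\right) 400 = -26800$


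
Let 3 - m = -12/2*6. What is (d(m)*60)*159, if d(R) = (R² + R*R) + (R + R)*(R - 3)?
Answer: 55809000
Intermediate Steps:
m = 39 (m = 3 - (-12/2)*6 = 3 - (-2*3)*6 = 3 - (-6)*6 = 3 - 1*(-36) = 3 + 36 = 39)
d(R) = 2*R² + 2*R*(-3 + R) (d(R) = (R² + R²) + (2*R)*(-3 + R) = 2*R² + 2*R*(-3 + R))
(d(m)*60)*159 = ((2*39*(-3 + 2*39))*60)*159 = ((2*39*(-3 + 78))*60)*159 = ((2*39*75)*60)*159 = (5850*60)*159 = 351000*159 = 55809000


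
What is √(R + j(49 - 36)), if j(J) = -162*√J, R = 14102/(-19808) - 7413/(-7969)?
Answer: √(84987070220663 - 63070162345580832*√13)/19731244 ≈ 24.164*I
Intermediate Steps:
R = 17228933/78924976 (R = 14102*(-1/19808) - 7413*(-1/7969) = -7051/9904 + 7413/7969 = 17228933/78924976 ≈ 0.21830)
√(R + j(49 - 36)) = √(17228933/78924976 - 162*√(49 - 36)) = √(17228933/78924976 - 162*√13)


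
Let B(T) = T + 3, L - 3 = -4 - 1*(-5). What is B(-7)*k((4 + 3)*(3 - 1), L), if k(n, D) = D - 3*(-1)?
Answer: -28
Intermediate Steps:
L = 4 (L = 3 + (-4 - 1*(-5)) = 3 + (-4 + 5) = 3 + 1 = 4)
B(T) = 3 + T
k(n, D) = 3 + D (k(n, D) = D + 3 = 3 + D)
B(-7)*k((4 + 3)*(3 - 1), L) = (3 - 7)*(3 + 4) = -4*7 = -28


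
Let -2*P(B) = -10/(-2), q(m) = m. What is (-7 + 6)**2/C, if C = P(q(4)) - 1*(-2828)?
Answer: 2/5651 ≈ 0.00035392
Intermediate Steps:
P(B) = -5/2 (P(B) = -(-5)/(-2) = -(-5)*(-1)/2 = -1/2*5 = -5/2)
C = 5651/2 (C = -5/2 - 1*(-2828) = -5/2 + 2828 = 5651/2 ≈ 2825.5)
(-7 + 6)**2/C = (-7 + 6)**2/(5651/2) = (-1)**2*(2/5651) = 1*(2/5651) = 2/5651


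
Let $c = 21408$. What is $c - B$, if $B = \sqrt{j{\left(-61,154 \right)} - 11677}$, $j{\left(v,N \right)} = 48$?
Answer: $21408 - i \sqrt{11629} \approx 21408.0 - 107.84 i$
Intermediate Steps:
$B = i \sqrt{11629}$ ($B = \sqrt{48 - 11677} = \sqrt{-11629} = i \sqrt{11629} \approx 107.84 i$)
$c - B = 21408 - i \sqrt{11629}$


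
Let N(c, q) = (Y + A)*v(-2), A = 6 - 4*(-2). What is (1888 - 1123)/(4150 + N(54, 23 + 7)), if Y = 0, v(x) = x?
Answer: 85/458 ≈ 0.18559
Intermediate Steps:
A = 14 (A = 6 + 8 = 14)
N(c, q) = -28 (N(c, q) = (0 + 14)*(-2) = 14*(-2) = -28)
(1888 - 1123)/(4150 + N(54, 23 + 7)) = (1888 - 1123)/(4150 - 28) = 765/4122 = 765*(1/4122) = 85/458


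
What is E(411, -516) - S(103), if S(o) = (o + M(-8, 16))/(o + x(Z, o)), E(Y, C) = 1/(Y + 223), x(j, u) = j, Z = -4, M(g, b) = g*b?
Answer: 15949/62766 ≈ 0.25410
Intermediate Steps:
M(g, b) = b*g
E(Y, C) = 1/(223 + Y)
S(o) = (-128 + o)/(-4 + o) (S(o) = (o + 16*(-8))/(o - 4) = (o - 128)/(-4 + o) = (-128 + o)/(-4 + o))
E(411, -516) - S(103) = 1/(223 + 411) - (-128 + 103)/(-4 + 103) = 1/634 - (-25)/99 = 1/634 - 1*(-25/99) = 1/634 + 25/99 = 15949/62766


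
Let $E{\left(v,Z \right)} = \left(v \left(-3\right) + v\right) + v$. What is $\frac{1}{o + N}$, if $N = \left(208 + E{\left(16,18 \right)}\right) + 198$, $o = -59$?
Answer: $\frac{1}{331} \approx 0.0030211$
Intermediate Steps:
$E{\left(v,Z \right)} = - v$ ($E{\left(v,Z \right)} = \left(- 3 v + v\right) + v = - 2 v + v = - v$)
$N = 390$ ($N = \left(208 - 16\right) + 198 = 192 + 198 = 390$)
$\frac{1}{o + N} = \frac{1}{-59 + 390} = \frac{1}{331}$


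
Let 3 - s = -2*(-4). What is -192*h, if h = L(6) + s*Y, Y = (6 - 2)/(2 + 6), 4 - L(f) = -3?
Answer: -864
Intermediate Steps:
L(f) = 7 (L(f) = 4 - 1*(-3) = 4 + 3 = 7)
Y = ½ (Y = 4/8 = 4*(⅛) = ½ ≈ 0.50000)
s = -5 (s = 3 - (-2)*(-4) = 3 - 1*8 = 3 - 8 = -5)
h = 9/2 (h = 7 - 5*½ = 7 - 5/2 = 9/2 ≈ 4.5000)
-192*h = -192*9/2 = -864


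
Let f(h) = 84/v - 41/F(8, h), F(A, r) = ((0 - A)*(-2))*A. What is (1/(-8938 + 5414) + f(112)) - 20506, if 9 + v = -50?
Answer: -136444421411/6653312 ≈ -20508.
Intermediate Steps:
v = -59 (v = -9 - 50 = -59)
F(A, r) = 2*A**2 (F(A, r) = (-A*(-2))*A = (2*A)*A = 2*A**2)
f(h) = -13171/7552 (f(h) = 84/(-59) - 41/(2*8**2) = 84*(-1/59) - 41/(2*64) = -84/59 - 41/128 = -13171/7552)
(1/(-8938 + 5414) + f(112)) - 20506 = (1/(-8938 + 5414) - 13171/7552) - 20506 = (1/(-3524) - 13171/7552) - 20506 = (-1/3524 - 13171/7552) - 20506 = -11605539/6653312 - 20506 = -136444421411/6653312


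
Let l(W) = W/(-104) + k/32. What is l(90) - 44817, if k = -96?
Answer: -2330685/52 ≈ -44821.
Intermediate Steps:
l(W) = -3 - W/104 (l(W) = W/(-104) - 96/32 = W*(-1/104) - 96*1/32 = -W/104 - 3 = -3 - W/104)
l(90) - 44817 = (-3 - 1/104*90) - 44817 = (-3 - 45/52) - 44817 = -201/52 - 44817 = -2330685/52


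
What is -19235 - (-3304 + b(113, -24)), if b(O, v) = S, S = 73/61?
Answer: -971864/61 ≈ -15932.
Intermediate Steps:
S = 73/61 (S = 73*(1/61) = 73/61 ≈ 1.1967)
b(O, v) = 73/61
-19235 - (-3304 + b(113, -24)) = -19235 - (-3304 + 73/61) = -19235 - 1*(-201471/61) = -19235 + 201471/61 = -971864/61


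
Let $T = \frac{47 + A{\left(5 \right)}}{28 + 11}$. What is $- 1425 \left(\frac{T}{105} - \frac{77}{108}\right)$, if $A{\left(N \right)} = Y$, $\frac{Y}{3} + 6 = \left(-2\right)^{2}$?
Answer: $\frac{3281585}{3276} \approx 1001.7$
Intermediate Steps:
$Y = -6$ ($Y = -18 + 3 \left(-2\right)^{2} = -18 + 3 \cdot 4 = -18 + 12 = -6$)
$A{\left(N \right)} = -6$
$T = \frac{41}{39}$ ($T = \frac{47 - 6}{28 + 11} = \frac{41}{39} \approx 1.0513$)
$- 1425 \left(\frac{T}{105} - \frac{77}{108}\right) = - 1425 \left(\frac{41}{39 \cdot 105} - \frac{77}{108}\right) = - 1425 \left(\frac{41}{39} \cdot \frac{1}{105} - \frac{77}{108}\right) = - 1425 \left(\frac{41}{4095} - \frac{77}{108}\right) = \left(-1425\right) \left(- \frac{34543}{49140}\right) = \frac{3281585}{3276}$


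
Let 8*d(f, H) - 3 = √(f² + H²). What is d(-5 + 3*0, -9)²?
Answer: (3 + √106)²/64 ≈ 2.7621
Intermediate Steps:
d(f, H) = 3/8 + √(H² + f²)/8 (d(f, H) = 3/8 + √(f² + H²)/8 = 3/8 + √(H² + f²)/8)
d(-5 + 3*0, -9)² = (3/8 + √((-9)² + (-5 + 3*0)²)/8)² = (3/8 + √(81 + (-5 + 0)²)/8)² = (3/8 + √(81 + (-5)²)/8)² = (3/8 + √(81 + 25)/8)² = (3/8 + √106/8)²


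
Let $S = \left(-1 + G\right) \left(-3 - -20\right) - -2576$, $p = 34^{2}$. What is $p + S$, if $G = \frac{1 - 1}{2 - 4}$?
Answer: $3715$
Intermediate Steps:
$p = 1156$
$G = 0$ ($G = \frac{0}{-2} = 0 \left(- \frac{1}{2}\right) = 0$)
$S = 2559$ ($S = \left(-1 + 0\right) \left(-3 - -20\right) - -2576 = - (-3 + 20) + 2576 = \left(-1\right) 17 + 2576 = -17 + 2576 = 2559$)
$p + S = 1156 + 2559 = 3715$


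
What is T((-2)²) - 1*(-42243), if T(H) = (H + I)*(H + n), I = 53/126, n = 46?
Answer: 2675234/63 ≈ 42464.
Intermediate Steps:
I = 53/126 (I = 53*(1/126) = 53/126 ≈ 0.42063)
T(H) = (46 + H)*(53/126 + H) (T(H) = (H + 53/126)*(H + 46) = (53/126 + H)*(46 + H) = (46 + H)*(53/126 + H))
T((-2)²) - 1*(-42243) = (1219/63 + ((-2)²)² + (5849/126)*(-2)²) - 1*(-42243) = (1219/63 + 4² + (5849/126)*4) + 42243 = (1219/63 + 16 + 11698/63) + 42243 = 13925/63 + 42243 = 2675234/63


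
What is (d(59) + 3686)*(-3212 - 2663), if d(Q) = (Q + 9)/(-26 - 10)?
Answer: -194797375/9 ≈ -2.1644e+7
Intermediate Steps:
d(Q) = -¼ - Q/36 (d(Q) = (9 + Q)/(-36) = (9 + Q)*(-1/36) = -¼ - Q/36)
(d(59) + 3686)*(-3212 - 2663) = ((-¼ - 1/36*59) + 3686)*(-3212 - 2663) = ((-¼ - 59/36) + 3686)*(-5875) = (-17/9 + 3686)*(-5875) = (33157/9)*(-5875) = -194797375/9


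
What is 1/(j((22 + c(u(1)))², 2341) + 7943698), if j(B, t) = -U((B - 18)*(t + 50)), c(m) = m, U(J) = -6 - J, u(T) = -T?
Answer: 1/8955097 ≈ 1.1167e-7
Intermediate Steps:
j(B, t) = 6 + (-18 + B)*(50 + t) (j(B, t) = -(-6 - (B - 18)*(t + 50)) = -(-6 - (-18 + B)*(50 + t)) = 6 + (-18 + B)*(50 + t))
1/(j((22 + c(u(1)))², 2341) + 7943698) = 1/((-894 - 18*2341 + 50*(22 - 1*1)² + (22 - 1*1)²*2341) + 7943698) = 1/((-894 - 42138 + 50*(22 - 1)² + (22 - 1)²*2341) + 7943698) = 1/((-894 - 42138 + 50*21² + 21²*2341) + 7943698) = 1/((-894 - 42138 + 50*441 + 441*2341) + 7943698) = 1/((-894 - 42138 + 22050 + 1032381) + 7943698) = 1/(1011399 + 7943698) = 1/8955097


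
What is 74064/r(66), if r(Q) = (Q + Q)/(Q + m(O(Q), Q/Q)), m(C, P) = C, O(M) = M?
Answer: 74064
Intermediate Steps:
r(Q) = 1 (r(Q) = (Q + Q)/(Q + Q) = (2*Q)/((2*Q)) = (2*Q)*(1/(2*Q)) = 1)
74064/r(66) = 74064/1 = 74064*1 = 74064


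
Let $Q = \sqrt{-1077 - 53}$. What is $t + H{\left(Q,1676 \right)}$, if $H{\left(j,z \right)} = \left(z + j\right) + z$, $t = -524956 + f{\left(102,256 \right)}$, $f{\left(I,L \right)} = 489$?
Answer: $-521115 + i \sqrt{1130} \approx -5.2112 \cdot 10^{5} + 33.615 i$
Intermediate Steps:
$t = -524467$ ($t = -524956 + 489 = -524467$)
$Q = i \sqrt{1130}$ ($Q = \sqrt{-1130} = i \sqrt{1130} \approx 33.615 i$)
$H{\left(j,z \right)} = j + 2 z$ ($H{\left(j,z \right)} = \left(j + z\right) + z = j + 2 z$)
$t + H{\left(Q,1676 \right)} = -524467 + \left(i \sqrt{1130} + 2 \cdot 1676\right) = -524467 + \left(i \sqrt{1130} + 3352\right) = -524467 + \left(3352 + i \sqrt{1130}\right) = -521115 + i \sqrt{1130}$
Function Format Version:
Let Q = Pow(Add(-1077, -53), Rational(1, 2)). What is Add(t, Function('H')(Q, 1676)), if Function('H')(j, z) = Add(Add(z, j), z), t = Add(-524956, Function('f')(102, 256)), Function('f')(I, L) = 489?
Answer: Add(-521115, Mul(I, Pow(1130, Rational(1, 2)))) ≈ Add(-5.2112e+5, Mul(33.615, I))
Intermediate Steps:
t = -524467 (t = Add(-524956, 489) = -524467)
Q = Mul(I, Pow(1130, Rational(1, 2))) (Q = Pow(-1130, Rational(1, 2)) = Mul(I, Pow(1130, Rational(1, 2))) ≈ Mul(33.615, I))
Function('H')(j, z) = Add(j, Mul(2, z)) (Function('H')(j, z) = Add(Add(j, z), z) = Add(j, Mul(2, z)))
Add(t, Function('H')(Q, 1676)) = Add(-524467, Add(Mul(I, Pow(1130, Rational(1, 2))), Mul(2, 1676))) = Add(-524467, Add(Mul(I, Pow(1130, Rational(1, 2))), 3352)) = Add(-524467, Add(3352, Mul(I, Pow(1130, Rational(1, 2))))) = Add(-521115, Mul(I, Pow(1130, Rational(1, 2))))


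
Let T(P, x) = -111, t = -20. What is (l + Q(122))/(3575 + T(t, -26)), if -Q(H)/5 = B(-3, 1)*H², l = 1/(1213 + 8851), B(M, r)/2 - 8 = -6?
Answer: -2995851519/34861696 ≈ -85.935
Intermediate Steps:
B(M, r) = 4 (B(M, r) = 16 + 2*(-6) = 16 - 12 = 4)
l = 1/10064 ≈ 9.9364e-5
Q(H) = -20*H²
(l + Q(122))/(3575 + T(t, -26)) = (1/10064 - 20*122²)/(3575 - 111) = (1/10064 - 20*14884)/3464 = (1/10064 - 297680)*(1/3464) = -2995851519/10064*1/3464 = -2995851519/34861696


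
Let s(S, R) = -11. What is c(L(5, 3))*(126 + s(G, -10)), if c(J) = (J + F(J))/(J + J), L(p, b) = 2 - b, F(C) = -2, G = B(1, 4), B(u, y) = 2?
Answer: 345/2 ≈ 172.50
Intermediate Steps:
G = 2
c(J) = (-2 + J)/(2*J) (c(J) = (J - 2)/(J + J) = (-2 + J)/((2*J)) = (-2 + J)*(1/(2*J)) = (-2 + J)/(2*J))
c(L(5, 3))*(126 + s(G, -10)) = ((-2 + (2 - 1*3))/(2*(2 - 1*3)))*(126 - 11) = ((-2 + (2 - 3))/(2*(2 - 3)))*115 = ((½)*(-2 - 1)/(-1))*115 = ((½)*(-1)*(-3))*115 = (3/2)*115 = 345/2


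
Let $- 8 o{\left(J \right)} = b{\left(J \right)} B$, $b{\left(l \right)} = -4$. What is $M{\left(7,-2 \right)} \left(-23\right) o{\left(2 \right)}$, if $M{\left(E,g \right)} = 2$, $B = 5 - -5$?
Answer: $-230$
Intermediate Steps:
$B = 10$ ($B = 5 + 5 = 10$)
$o{\left(J \right)} = 5$ ($o{\left(J \right)} = - \frac{\left(-4\right) 10}{8} = \left(- \frac{1}{8}\right) \left(-40\right) = 5$)
$M{\left(7,-2 \right)} \left(-23\right) o{\left(2 \right)} = 2 \left(-23\right) 5 = \left(-46\right) 5 = -230$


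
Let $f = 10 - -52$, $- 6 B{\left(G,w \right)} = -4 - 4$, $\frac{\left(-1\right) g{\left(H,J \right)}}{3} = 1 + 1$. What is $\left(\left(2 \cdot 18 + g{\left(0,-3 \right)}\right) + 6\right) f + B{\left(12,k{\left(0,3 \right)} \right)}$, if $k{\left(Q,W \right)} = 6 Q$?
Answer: $\frac{6700}{3} \approx 2233.3$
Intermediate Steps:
$g{\left(H,J \right)} = -6$ ($g{\left(H,J \right)} = - 3 \left(1 + 1\right) = \left(-3\right) 2 = -6$)
$B{\left(G,w \right)} = \frac{4}{3}$ ($B{\left(G,w \right)} = - \frac{-4 - 4}{6} = \left(- \frac{1}{6}\right) \left(-8\right) = \frac{4}{3}$)
$f = 62$ ($f = 10 + 52 = 62$)
$\left(\left(2 \cdot 18 + g{\left(0,-3 \right)}\right) + 6\right) f + B{\left(12,k{\left(0,3 \right)} \right)} = \left(\left(2 \cdot 18 - 6\right) + 6\right) 62 + \frac{4}{3} = \left(\left(36 - 6\right) + 6\right) 62 + \frac{4}{3} = \left(30 + 6\right) 62 + \frac{4}{3} = 36 \cdot 62 + \frac{4}{3} = 2232 + \frac{4}{3} = \frac{6700}{3}$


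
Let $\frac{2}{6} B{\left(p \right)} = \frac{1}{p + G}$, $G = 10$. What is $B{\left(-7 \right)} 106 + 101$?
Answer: $207$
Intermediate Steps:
$B{\left(p \right)} = \frac{3}{10 + p}$ ($B{\left(p \right)} = \frac{3}{p + 10} = \frac{3}{10 + p}$)
$B{\left(-7 \right)} 106 + 101 = \frac{3}{10 - 7} \cdot 106 + 101 = \frac{3}{3} \cdot 106 + 101 = 3 \cdot \frac{1}{3} \cdot 106 + 101 = 1 \cdot 106 + 101 = 106 + 101 = 207$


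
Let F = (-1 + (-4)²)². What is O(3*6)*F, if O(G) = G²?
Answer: 72900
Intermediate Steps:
F = 225 (F = (-1 + 16)² = 15² = 225)
O(3*6)*F = (3*6)²*225 = 18²*225 = 324*225 = 72900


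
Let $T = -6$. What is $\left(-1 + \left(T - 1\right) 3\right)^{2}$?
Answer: $484$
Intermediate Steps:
$\left(-1 + \left(T - 1\right) 3\right)^{2} = \left(-1 + \left(-6 - 1\right) 3\right)^{2} = \left(-1 - 21\right)^{2} = \left(-22\right)^{2} = 484$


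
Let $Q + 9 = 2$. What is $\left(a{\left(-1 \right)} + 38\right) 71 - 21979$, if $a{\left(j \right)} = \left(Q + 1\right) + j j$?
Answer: $-19636$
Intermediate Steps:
$Q = -7$ ($Q = -9 + 2 = -7$)
$a{\left(j \right)} = -6 + j^{2}$ ($a{\left(j \right)} = \left(-7 + 1\right) + j j = -6 + j^{2}$)
$\left(a{\left(-1 \right)} + 38\right) 71 - 21979 = \left(\left(-6 + \left(-1\right)^{2}\right) + 38\right) 71 - 21979 = \left(\left(-6 + 1\right) + 38\right) 71 - 21979 = \left(-5 + 38\right) 71 - 21979 = 33 \cdot 71 - 21979 = 2343 - 21979 = -19636$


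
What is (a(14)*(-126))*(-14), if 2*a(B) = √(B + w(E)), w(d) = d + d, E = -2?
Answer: 882*√10 ≈ 2789.1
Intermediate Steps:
w(d) = 2*d
a(B) = √(-4 + B)/2 (a(B) = √(B + 2*(-2))/2 = √(B - 4)/2 = √(-4 + B)/2)
(a(14)*(-126))*(-14) = ((√(-4 + 14)/2)*(-126))*(-14) = ((√10/2)*(-126))*(-14) = -63*√10*(-14) = 882*√10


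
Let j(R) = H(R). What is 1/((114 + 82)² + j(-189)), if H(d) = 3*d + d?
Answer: 1/37660 ≈ 2.6553e-5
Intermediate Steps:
H(d) = 4*d
j(R) = 4*R
1/((114 + 82)² + j(-189)) = 1/((114 + 82)² + 4*(-189)) = 1/(196² - 756) = 1/(38416 - 756) = 1/37660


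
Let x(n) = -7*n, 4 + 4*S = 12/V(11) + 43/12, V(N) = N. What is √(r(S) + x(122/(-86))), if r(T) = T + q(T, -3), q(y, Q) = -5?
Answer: √164267697/5676 ≈ 2.2580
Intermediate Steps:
S = 89/528 (S = -1 + (12/11 + 43/12)/4 = -1 + (¼)*(617/132) = -1 + 617/528 = 89/528 ≈ 0.16856)
r(T) = -5 + T (r(T) = T - 5 = -5 + T)
√(r(S) + x(122/(-86))) = √((-5 + 89/528) - 854/(-86)) = √(-2551/528 - 854*(-1)/86) = √(-2551/528 - 7*(-61/43)) = √(-2551/528 + 427/43) = √(115763/22704) = √164267697/5676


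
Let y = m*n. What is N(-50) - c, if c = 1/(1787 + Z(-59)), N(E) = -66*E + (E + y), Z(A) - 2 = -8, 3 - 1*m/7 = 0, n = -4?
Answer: 5638645/1781 ≈ 3166.0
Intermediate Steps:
m = 21 (m = 21 - 7*0 = 21 + 0 = 21)
Z(A) = -6 (Z(A) = 2 - 8 = -6)
y = -84 (y = 21*(-4) = -84)
N(E) = -84 - 65*E (N(E) = -66*E + (E - 84) = -66*E + (-84 + E) = -84 - 65*E)
c = 1/1781 (c = 1/(1787 - 6) = 1/1781 ≈ 0.00056148)
N(-50) - c = (-84 - 65*(-50)) - 1*1/1781 = (-84 + 3250) - 1/1781 = 3166 - 1/1781 = 5638645/1781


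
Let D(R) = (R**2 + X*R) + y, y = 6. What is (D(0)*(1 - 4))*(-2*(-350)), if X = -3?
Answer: -12600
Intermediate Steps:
D(R) = 6 + R**2 - 3*R (D(R) = (R**2 - 3*R) + 6 = 6 + R**2 - 3*R)
(D(0)*(1 - 4))*(-2*(-350)) = ((6 + 0**2 - 3*0)*(1 - 4))*(-2*(-350)) = ((6 + 0 + 0)*(-3))*700 = (6*(-3))*700 = -18*700 = -12600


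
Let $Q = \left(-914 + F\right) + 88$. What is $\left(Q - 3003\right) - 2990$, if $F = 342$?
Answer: $-6477$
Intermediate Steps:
$Q = -484$ ($Q = \left(-914 + 342\right) + 88 = -572 + 88 = -484$)
$\left(Q - 3003\right) - 2990 = \left(-484 - 3003\right) - 2990 = -3487 - 2990 = -6477$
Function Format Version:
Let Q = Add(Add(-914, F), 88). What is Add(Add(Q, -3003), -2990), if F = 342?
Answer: -6477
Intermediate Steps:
Q = -484 (Q = Add(Add(-914, 342), 88) = Add(-572, 88) = -484)
Add(Add(Q, -3003), -2990) = Add(Add(-484, -3003), -2990) = Add(-3487, -2990) = -6477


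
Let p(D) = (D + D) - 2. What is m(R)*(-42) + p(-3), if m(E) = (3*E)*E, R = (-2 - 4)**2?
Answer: -163304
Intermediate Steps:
R = 36 (R = (-6)**2 = 36)
m(E) = 3*E**2
p(D) = -2 + 2*D (p(D) = 2*D - 2 = -2 + 2*D)
m(R)*(-42) + p(-3) = (3*36**2)*(-42) + (-2 + 2*(-3)) = (3*1296)*(-42) + (-2 - 6) = 3888*(-42) - 8 = -163296 - 8 = -163304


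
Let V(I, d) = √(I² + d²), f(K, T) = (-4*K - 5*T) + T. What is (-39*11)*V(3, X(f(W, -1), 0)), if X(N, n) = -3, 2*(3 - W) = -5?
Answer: -1287*√2 ≈ -1820.1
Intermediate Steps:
W = 11/2 (W = 3 - ½*(-5) = 3 + 5/2 = 11/2 ≈ 5.5000)
f(K, T) = -4*K - 4*T (f(K, T) = (-5*T - 4*K) + T = -4*K - 4*T)
(-39*11)*V(3, X(f(W, -1), 0)) = (-39*11)*√(3² + (-3)²) = -429*√(9 + 9) = -1287*√2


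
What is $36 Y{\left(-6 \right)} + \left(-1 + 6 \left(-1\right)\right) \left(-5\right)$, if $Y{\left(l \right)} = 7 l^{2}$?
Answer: $9107$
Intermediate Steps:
$36 Y{\left(-6 \right)} + \left(-1 + 6 \left(-1\right)\right) \left(-5\right) = 36 \cdot 7 \left(-6\right)^{2} + \left(-1 + 6 \left(-1\right)\right) \left(-5\right) = 36 \cdot 7 \cdot 36 + \left(-1 - 6\right) \left(-5\right) = 36 \cdot 252 - -35 = 9072 + 35 = 9107$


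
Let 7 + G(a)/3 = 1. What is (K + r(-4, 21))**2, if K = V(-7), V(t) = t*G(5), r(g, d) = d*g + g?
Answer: 1444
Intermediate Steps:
G(a) = -18 (G(a) = -21 + 3*1 = -21 + 3 = -18)
r(g, d) = g + d*g
V(t) = -18*t (V(t) = t*(-18) = -18*t)
K = 126 (K = -18*(-7) = 126)
(K + r(-4, 21))**2 = (126 - 4*(1 + 21))**2 = (126 - 4*22)**2 = (126 - 88)**2 = 38**2 = 1444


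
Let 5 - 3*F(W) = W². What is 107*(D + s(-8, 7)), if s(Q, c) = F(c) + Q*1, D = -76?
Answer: -31672/3 ≈ -10557.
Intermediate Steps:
F(W) = 5/3 - W²/3
s(Q, c) = 5/3 + Q - c²/3 (s(Q, c) = (5/3 - c²/3) + Q*1 = (5/3 - c²/3) + Q = 5/3 + Q - c²/3)
107*(D + s(-8, 7)) = 107*(-76 + (5/3 - 8 - ⅓*7²)) = 107*(-76 + (5/3 - 8 - ⅓*49)) = 107*(-76 + (5/3 - 8 - 49/3)) = 107*(-76 - 68/3) = 107*(-296/3) = -31672/3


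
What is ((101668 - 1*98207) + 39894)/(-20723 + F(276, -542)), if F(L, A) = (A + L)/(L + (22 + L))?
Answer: -1777555/849662 ≈ -2.0921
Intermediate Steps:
F(L, A) = (A + L)/(22 + 2*L)
((101668 - 1*98207) + 39894)/(-20723 + F(276, -542)) = ((101668 - 1*98207) + 39894)/(-20723 + (-542 + 276)/(2*(11 + 276))) = ((101668 - 98207) + 39894)/(-20723 + (½)*(-266)/287) = (3461 + 39894)/(-20723 + (½)*(1/287)*(-266)) = 43355/(-20723 - 19/41) = 43355/(-849662/41) = 43355*(-41/849662) = -1777555/849662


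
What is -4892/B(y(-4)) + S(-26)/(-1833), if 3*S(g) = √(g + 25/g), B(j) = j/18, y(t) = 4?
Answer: -22014 - I*√18226/142974 ≈ -22014.0 - 0.00094425*I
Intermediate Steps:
B(j) = j/18 (B(j) = j*(1/18) = j/18)
S(g) = √(g + 25/g)/3
-4892/B(y(-4)) + S(-26)/(-1833) = -4892/((1/18)*4) + (√(-26 + 25/(-26))/3)/(-1833) = -4892/2/9 + (√(-26 + 25*(-1/26))/3)*(-1/1833) = -4892*9/2 + (√(-26 - 25/26)/3)*(-1/1833) = -22014 + (√(-701/26)/3)*(-1/1833) = -22014 + ((I*√18226/26)/3)*(-1/1833) = -22014 + (I*√18226/78)*(-1/1833) = -22014 - I*√18226/142974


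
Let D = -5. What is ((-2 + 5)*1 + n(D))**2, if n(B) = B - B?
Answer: 9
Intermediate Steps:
n(B) = 0
((-2 + 5)*1 + n(D))**2 = ((-2 + 5)*1 + 0)**2 = (3*1 + 0)**2 = (3 + 0)**2 = 3**2 = 9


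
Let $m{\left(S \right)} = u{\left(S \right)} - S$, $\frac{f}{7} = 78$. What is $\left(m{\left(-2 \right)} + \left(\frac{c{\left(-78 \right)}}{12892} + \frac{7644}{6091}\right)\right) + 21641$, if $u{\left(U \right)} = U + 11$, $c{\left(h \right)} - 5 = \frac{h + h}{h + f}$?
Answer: $\frac{2550488398525}{117787758} \approx 21653.0$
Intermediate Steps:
$f = 546$ ($f = 7 \cdot 78 = 546$)
$c{\left(h \right)} = 5 + \frac{2 h}{546 + h}$ ($c{\left(h \right)} = 5 + \frac{h + h}{h + 546} = 5 + \frac{2 h}{546 + h}$)
$u{\left(U \right)} = 11 + U$
$m{\left(S \right)} = 11$ ($m{\left(S \right)} = \left(11 + S\right) - S = 11$)
$\left(m{\left(-2 \right)} + \left(\frac{c{\left(-78 \right)}}{12892} + \frac{7644}{6091}\right)\right) + 21641 = \left(11 + \left(\frac{7 \frac{1}{546 - 78} \left(390 - 78\right)}{12892} + \frac{7644}{6091}\right)\right) + 21641 = \left(11 + \left(7 \cdot \frac{1}{468} \cdot 312 \cdot \frac{1}{12892} + 7644 \cdot \frac{1}{6091}\right)\right) + 21641 = \left(11 + \left(7 \cdot \frac{1}{468} \cdot 312 \cdot \frac{1}{12892} + \frac{7644}{6091}\right)\right) + 21641 = \left(11 + \left(\frac{14}{3} \cdot \frac{1}{12892} + \frac{7644}{6091}\right)\right) + 21641 = \left(11 + \left(\frac{7}{19338} + \frac{7644}{6091}\right)\right) + 21641 = \left(11 + \frac{147862309}{117787758}\right) + 21641 = \frac{1443527647}{117787758} + 21641 = \frac{2550488398525}{117787758}$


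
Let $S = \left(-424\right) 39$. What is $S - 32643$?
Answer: $-49179$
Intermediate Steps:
$S = -16536$
$S - 32643 = -16536 - 32643 = -49179$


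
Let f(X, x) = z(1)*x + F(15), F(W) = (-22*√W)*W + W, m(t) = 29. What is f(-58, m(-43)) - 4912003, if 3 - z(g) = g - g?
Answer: -4911901 - 330*√15 ≈ -4.9132e+6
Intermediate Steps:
F(W) = W - 22*W^(3/2) (F(W) = -22*W^(3/2) + W = W - 22*W^(3/2))
z(g) = 3 (z(g) = 3 - (g - g) = 3 - 1*0 = 3 + 0 = 3)
f(X, x) = 15 - 330*√15 + 3*x (f(X, x) = 3*x + (15 - 330*√15) = 15 - 330*√15 + 3*x)
f(-58, m(-43)) - 4912003 = (15 - 330*√15 + 3*29) - 4912003 = (15 - 330*√15 + 87) - 4912003 = (102 - 330*√15) - 4912003 = -4911901 - 330*√15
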